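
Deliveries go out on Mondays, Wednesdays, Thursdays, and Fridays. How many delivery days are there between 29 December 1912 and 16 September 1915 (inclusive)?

567

29 December 1912 is a Sunday.
That's 992 days from start to end, counting both.
992 = 7 × 141 + 5, so there are 141 full weeks plus 5 extra days.
Each full week contributes 4 days from the set (Mon, Wed, Thu, Fri): 141 × 4 = 564.
The 5 extra days are Sunday, Monday, Tuesday, Wednesday, Thursday — 3 of them qualify.
Total: 564 + 3 = 567.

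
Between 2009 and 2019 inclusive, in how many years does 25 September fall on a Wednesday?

2

Day of week of September 25 in each year:
2009: Fri, 2010: Sat, 2011: Sun, 2012: Tue, 2013: Wed ✓, 2014: Thu, 2015: Fri, 2016: Sun, 2017: Mon, 2018: Tue, 2019: Wed ✓
Wednesdays: 2013, 2019.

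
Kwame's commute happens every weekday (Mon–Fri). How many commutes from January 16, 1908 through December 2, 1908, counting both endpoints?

January 16, 1908 is a Thursday.
From January 16, 1908 to December 2, 1908 is 322 days inclusive.
322 = 7 × 46, so the span is exactly 46 full weeks.
Each full week contributes 5 weekdays (Mon–Fri): 46 × 5 = 230.

230 weekdays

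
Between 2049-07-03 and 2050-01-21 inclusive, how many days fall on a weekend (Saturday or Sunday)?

58

2049-07-03 is a Saturday.
That's 203 days from start to end, counting both.
203 = 7 × 29, so the span is exactly 29 full weeks.
Each full week contributes 2 weekend days (Sat, Sun): 29 × 2 = 58.
Total: 58.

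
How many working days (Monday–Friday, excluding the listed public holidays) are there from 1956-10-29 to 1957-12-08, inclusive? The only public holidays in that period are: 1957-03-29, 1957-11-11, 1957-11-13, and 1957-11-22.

286

1956-10-29 is a Monday.
That's 406 days from start to end, counting both.
406 = 7 × 58, so the span is exactly 58 full weeks.
Each full week contributes 5 weekdays (Mon–Fri): 58 × 5 = 290.
Total: 290.
Holidays: 1957-03-29 (Fri); 1957-11-11 (Mon); 1957-11-13 (Wed); 1957-11-22 (Fri).
All 4 holidays fall on weekdays, so subtract 4.
Business days: 290 − 4 = 286.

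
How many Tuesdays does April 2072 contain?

4

Apr 1, 2072 is a Friday.
The range spans 30 days (inclusive of both endpoints).
30 = 7 × 4 + 2, so there are 4 full weeks plus 2 extra days.
Each full week contributes one Tuesday: 4 so far.
The 2 extra days are Friday, Saturday — none qualify.
Total: 4 + 0 = 4.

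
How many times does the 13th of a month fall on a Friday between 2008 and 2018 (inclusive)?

20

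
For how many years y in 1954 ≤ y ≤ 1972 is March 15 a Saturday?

2

Day of week of March 15 in each year:
1954: Mon, 1955: Tue, 1956: Thu, 1957: Fri, 1958: Sat ✓, 1959: Sun, 1960: Tue, 1961: Wed, 1962: Thu, 1963: Fri, 1964: Sun, 1965: Mon, 1966: Tue, 1967: Wed, 1968: Fri, 1969: Sat ✓, 1970: Sun, 1971: Mon, 1972: Wed
Saturdays: 1958, 1969.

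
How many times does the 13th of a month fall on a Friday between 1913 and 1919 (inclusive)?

Friday-the-13ths by year:
1913: Jun
1914: Feb, Mar, Nov
1915: Aug
1916: Oct
1917: Apr, Jul
1918: Sep, Dec
1919: Jun

11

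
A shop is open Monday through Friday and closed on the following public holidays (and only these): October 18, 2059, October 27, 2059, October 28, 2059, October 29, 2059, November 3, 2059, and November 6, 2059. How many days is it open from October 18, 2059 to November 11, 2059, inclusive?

October 18, 2059 is a Saturday.
The range spans 25 days (inclusive of both endpoints).
25 = 7 × 3 + 4, so there are 3 full weeks plus 4 extra days.
Each full week contributes 5 weekdays (Mon–Fri): 3 × 5 = 15.
The 4 extra days are Saturday, Sunday, Monday, Tuesday — 2 of them qualify.
Total: 15 + 2 = 17.
Holidays: October 18, 2059 (Sat); October 27, 2059 (Mon); October 28, 2059 (Tue); October 29, 2059 (Wed); November 3, 2059 (Mon); November 6, 2059 (Thu).
5 of the 6 holidays fall on weekdays; the rest are weekends and were already excluded.
Business days: 17 − 5 = 12.

12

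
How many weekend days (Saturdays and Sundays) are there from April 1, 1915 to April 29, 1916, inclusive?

113

April 1, 1915 is a Thursday.
The range spans 395 days (inclusive of both endpoints).
395 = 7 × 56 + 3, so there are 56 full weeks plus 3 extra days.
Each full week contributes 2 weekend days (Sat, Sun): 56 × 2 = 112.
The 3 extra days are Thu, Fri, Sat — 1 of them qualifies.
Total: 112 + 1 = 113.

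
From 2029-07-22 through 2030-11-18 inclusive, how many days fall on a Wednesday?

2029-07-22 is a Sunday.
That's 485 days from start to end, counting both.
485 = 7 × 69 + 2, so there are 69 full weeks plus 2 extra days.
Each full week contributes one Wednesday: 69 so far.
The 2 extra days are Sunday, Monday — none qualify.
Total: 69 + 0 = 69.

69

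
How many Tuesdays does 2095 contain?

52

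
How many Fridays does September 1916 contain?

Sep 1, 1916 is a Friday.
That's 30 days from start to end, counting both.
30 = 7 × 4 + 2, so there are 4 full weeks plus 2 extra days.
Each full week contributes one Friday: 4 so far.
The 2 extra days are Fri, Sat — 1 of them qualifies.
Total: 4 + 1 = 5.

5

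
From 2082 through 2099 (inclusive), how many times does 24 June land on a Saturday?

Day of week of June 24 in each year:
2082: Wed, 2083: Thu, 2084: Sat ✓, 2085: Sun, 2086: Mon, 2087: Tue, 2088: Thu, 2089: Fri, 2090: Sat ✓, 2091: Sun, 2092: Tue, 2093: Wed, 2094: Thu, 2095: Fri, 2096: Sun, 2097: Mon, 2098: Tue, 2099: Wed
Saturdays: 2084, 2090.

2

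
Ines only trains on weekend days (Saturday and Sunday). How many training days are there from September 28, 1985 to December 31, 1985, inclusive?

September 28, 1985 is a Saturday.
The range spans 95 days (inclusive of both endpoints).
95 = 7 × 13 + 4, so there are 13 full weeks plus 4 extra days.
Each full week contributes 2 weekend days (Sat, Sun): 13 × 2 = 26.
The 4 extra days are Saturday, Sunday, Monday, Tuesday — 2 of them qualify.
Total: 26 + 2 = 28.

28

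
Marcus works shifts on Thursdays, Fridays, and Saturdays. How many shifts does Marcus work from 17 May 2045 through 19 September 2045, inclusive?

17 May 2045 is a Wednesday.
That's 126 days from start to end, counting both.
126 = 7 × 18, so the span is exactly 18 full weeks.
Each full week contributes 3 days from the set (Thu, Fri, Sat): 18 × 3 = 54.

54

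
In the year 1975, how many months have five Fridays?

A month has five Fridays exactly when Friday falls within its first (length − 28) days.
Jan: 31 days, starts Wed → 5 of Wed, Thu, Fri ✓
Feb: 28 days, starts Sat → 5 of (none)
Mar: 31 days, starts Sat → 5 of Sat, Sun, Mon
Apr: 30 days, starts Tue → 5 of Tue, Wed
May: 31 days, starts Thu → 5 of Thu, Fri, Sat ✓
Jun: 30 days, starts Sun → 5 of Sun, Mon
Jul: 31 days, starts Tue → 5 of Tue, Wed, Thu
Aug: 31 days, starts Fri → 5 of Fri, Sat, Sun ✓
Sep: 30 days, starts Mon → 5 of Mon, Tue
Oct: 31 days, starts Wed → 5 of Wed, Thu, Fri ✓
Nov: 30 days, starts Sat → 5 of Sat, Sun
Dec: 31 days, starts Mon → 5 of Mon, Tue, Wed
Months with five Fridays: Jan, May, Aug, Oct.

4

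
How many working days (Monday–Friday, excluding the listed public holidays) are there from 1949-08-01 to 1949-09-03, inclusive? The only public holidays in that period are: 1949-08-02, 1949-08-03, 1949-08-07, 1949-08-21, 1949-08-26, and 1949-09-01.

21

1949-08-01 is a Monday.
From 1949-08-01 to 1949-09-03 is 34 days inclusive.
34 = 7 × 4 + 6, so there are 4 full weeks plus 6 extra days.
Each full week contributes 5 weekdays (Mon–Fri): 4 × 5 = 20.
The 6 extra days are Mon, Tue, Wed, Thu, Fri, Sat — 5 of them qualify.
Total: 20 + 5 = 25.
Holidays: 1949-08-02 (Tue); 1949-08-03 (Wed); 1949-08-07 (Sun); 1949-08-21 (Sun); 1949-08-26 (Fri); 1949-09-01 (Thu).
4 of the 6 holidays fall on weekdays; the rest are weekends and were already excluded.
Business days: 25 − 4 = 21.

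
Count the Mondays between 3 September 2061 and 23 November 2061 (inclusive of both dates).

12 Mondays

3 September 2061 is a Saturday.
That's 82 days from start to end, counting both.
82 = 7 × 11 + 5, so there are 11 full weeks plus 5 extra days.
Each full week contributes one Monday: 11 so far.
The 5 extra days are Sat, Sun, Mon, Tue, Wed — 1 of them qualifies.
Total: 11 + 1 = 12.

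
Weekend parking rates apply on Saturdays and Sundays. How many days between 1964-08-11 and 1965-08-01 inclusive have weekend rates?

1964-08-11 is a Tuesday.
The range spans 356 days (inclusive of both endpoints).
356 = 7 × 50 + 6, so there are 50 full weeks plus 6 extra days.
Each full week contributes 2 weekend days (Sat, Sun): 50 × 2 = 100.
The 6 extra days are Tue, Wed, Thu, Fri, Sat, Sun — 2 of them qualify.
Total: 100 + 2 = 102.

102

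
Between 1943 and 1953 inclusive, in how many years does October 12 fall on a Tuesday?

2

Day of week of October 12 in each year:
1943: Tue ✓, 1944: Thu, 1945: Fri, 1946: Sat, 1947: Sun, 1948: Tue ✓, 1949: Wed, 1950: Thu, 1951: Fri, 1952: Sun, 1953: Mon
Tuesdays: 1943, 1948.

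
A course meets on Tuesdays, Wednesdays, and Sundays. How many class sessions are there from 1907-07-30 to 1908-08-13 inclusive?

1907-07-30 is a Tuesday.
The range spans 381 days (inclusive of both endpoints).
381 = 7 × 54 + 3, so there are 54 full weeks plus 3 extra days.
Each full week contributes 3 days from the set (Tue, Wed, Sun): 54 × 3 = 162.
The 3 extra days are Tue, Wed, Thu — 2 of them qualify.
Total: 162 + 2 = 164.

164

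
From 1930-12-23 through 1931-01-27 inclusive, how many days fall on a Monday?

5 Mondays

1930-12-23 is a Tuesday.
From 1930-12-23 to 1931-01-27 is 36 days inclusive.
36 = 7 × 5 + 1, so there are 5 full weeks plus 1 extra day.
Each full week contributes one Monday: 5 so far.
The 1 extra day is Tuesday — none qualify.
Total: 5 + 0 = 5.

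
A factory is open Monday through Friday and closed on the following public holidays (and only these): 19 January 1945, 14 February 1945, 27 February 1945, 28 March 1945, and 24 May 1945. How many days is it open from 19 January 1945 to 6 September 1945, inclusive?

19 January 1945 is a Friday.
The range spans 231 days (inclusive of both endpoints).
231 = 7 × 33, so the span is exactly 33 full weeks.
Each full week contributes 5 weekdays (Mon–Fri): 33 × 5 = 165.
Holidays: 19 January 1945 (Fri); 14 February 1945 (Wed); 27 February 1945 (Tue); 28 March 1945 (Wed); 24 May 1945 (Thu).
All 5 holidays fall on weekdays, so subtract 5.
Business days: 165 − 5 = 160.

160 working days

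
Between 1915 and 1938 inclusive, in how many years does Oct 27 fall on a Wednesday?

Day of week of October 27 in each year:
1915: Wed ✓, 1916: Fri, 1917: Sat, 1918: Sun, 1919: Mon, 1920: Wed ✓, 1921: Thu, 1922: Fri, 1923: Sat, 1924: Mon, 1925: Tue, 1926: Wed ✓, 1927: Thu, 1928: Sat, 1929: Sun, 1930: Mon, 1931: Tue, 1932: Thu, 1933: Fri, 1934: Sat, 1935: Sun, 1936: Tue, 1937: Wed ✓, 1938: Thu
Wednesdays: 1915, 1920, 1926, 1937.

4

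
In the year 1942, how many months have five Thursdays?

A month has five Thursdays exactly when Thursday falls within its first (length − 28) days.
Jan: 31 days, starts Thu → 5 of Thu, Fri, Sat ✓
Feb: 28 days, starts Sun → 5 of (none)
Mar: 31 days, starts Sun → 5 of Sun, Mon, Tue
Apr: 30 days, starts Wed → 5 of Wed, Thu ✓
May: 31 days, starts Fri → 5 of Fri, Sat, Sun
Jun: 30 days, starts Mon → 5 of Mon, Tue
Jul: 31 days, starts Wed → 5 of Wed, Thu, Fri ✓
Aug: 31 days, starts Sat → 5 of Sat, Sun, Mon
Sep: 30 days, starts Tue → 5 of Tue, Wed
Oct: 31 days, starts Thu → 5 of Thu, Fri, Sat ✓
Nov: 30 days, starts Sun → 5 of Sun, Mon
Dec: 31 days, starts Tue → 5 of Tue, Wed, Thu ✓
Months with five Thursdays: Jan, Apr, Jul, Oct, Dec.

5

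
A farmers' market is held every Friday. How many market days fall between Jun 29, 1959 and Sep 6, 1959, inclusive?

Jun 29, 1959 is a Monday.
The range spans 70 days (inclusive of both endpoints).
70 = 7 × 10, so the span is exactly 10 full weeks.
Each full week contributes one Friday: 10 so far.

10 Fridays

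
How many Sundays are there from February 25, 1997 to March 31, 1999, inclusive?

109 Sundays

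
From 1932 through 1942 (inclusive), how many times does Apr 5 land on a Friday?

Day of week of April 5 in each year:
1932: Tue, 1933: Wed, 1934: Thu, 1935: Fri ✓, 1936: Sun, 1937: Mon, 1938: Tue, 1939: Wed, 1940: Fri ✓, 1941: Sat, 1942: Sun
Fridays: 1935, 1940.

2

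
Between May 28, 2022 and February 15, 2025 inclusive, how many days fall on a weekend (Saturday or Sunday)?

285

May 28, 2022 is a Saturday.
That's 995 days from start to end, counting both.
995 = 7 × 142 + 1, so there are 142 full weeks plus 1 extra day.
Each full week contributes 2 weekend days (Sat, Sun): 142 × 2 = 284.
The 1 extra day is Sat — 1 of them qualifies.
Total: 284 + 1 = 285.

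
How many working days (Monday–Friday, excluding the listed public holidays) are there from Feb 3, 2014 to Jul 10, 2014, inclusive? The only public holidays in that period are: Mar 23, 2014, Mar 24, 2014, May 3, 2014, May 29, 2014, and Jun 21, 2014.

Feb 3, 2014 is a Monday.
From Feb 3, 2014 to Jul 10, 2014 is 158 days inclusive.
158 = 7 × 22 + 4, so there are 22 full weeks plus 4 extra days.
Each full week contributes 5 weekdays (Mon–Fri): 22 × 5 = 110.
The 4 extra days are Monday, Tuesday, Wednesday, Thursday — 4 of them qualify.
Total: 110 + 4 = 114.
Holidays: Mar 23, 2014 (Sun); Mar 24, 2014 (Mon); May 3, 2014 (Sat); May 29, 2014 (Thu); Jun 21, 2014 (Sat).
2 of the 5 holidays fall on weekdays; the rest are weekends and were already excluded.
Business days: 114 − 2 = 112.

112 working days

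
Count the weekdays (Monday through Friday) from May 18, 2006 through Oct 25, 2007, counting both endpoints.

376 weekdays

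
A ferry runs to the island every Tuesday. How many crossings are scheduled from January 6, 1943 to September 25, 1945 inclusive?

142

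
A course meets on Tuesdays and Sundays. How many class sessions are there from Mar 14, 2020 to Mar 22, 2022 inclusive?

Mar 14, 2020 is a Saturday.
The range spans 739 days (inclusive of both endpoints).
739 = 7 × 105 + 4, so there are 105 full weeks plus 4 extra days.
Each full week contributes 2 days from the set (Tue, Sun): 105 × 2 = 210.
The 4 extra days are Saturday, Sunday, Monday, Tuesday — 2 of them qualify.
Total: 210 + 2 = 212.

212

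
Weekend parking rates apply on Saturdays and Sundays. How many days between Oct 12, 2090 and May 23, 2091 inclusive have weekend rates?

64

Oct 12, 2090 is a Thursday.
From Oct 12, 2090 to May 23, 2091 is 224 days inclusive.
224 = 7 × 32, so the span is exactly 32 full weeks.
Each full week contributes 2 weekend days (Sat, Sun): 32 × 2 = 64.
Total: 64.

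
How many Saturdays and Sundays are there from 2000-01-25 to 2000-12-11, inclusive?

2000-01-25 is a Tuesday.
From 2000-01-25 to 2000-12-11 is 322 days inclusive.
322 = 7 × 46, so the span is exactly 46 full weeks.
Each full week contributes 2 weekend days (Sat, Sun): 46 × 2 = 92.
Total: 92.

92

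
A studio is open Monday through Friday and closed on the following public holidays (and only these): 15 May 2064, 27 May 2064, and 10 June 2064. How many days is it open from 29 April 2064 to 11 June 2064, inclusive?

29

29 April 2064 is a Tuesday.
From 29 April 2064 to 11 June 2064 is 44 days inclusive.
44 = 7 × 6 + 2, so there are 6 full weeks plus 2 extra days.
Each full week contributes 5 weekdays (Mon–Fri): 6 × 5 = 30.
The 2 extra days are Tue, Wed — 2 of them qualify.
Total: 30 + 2 = 32.
Holidays: 15 May 2064 (Thu); 27 May 2064 (Tue); 10 June 2064 (Tue).
All 3 holidays fall on weekdays, so subtract 3.
Business days: 32 − 3 = 29.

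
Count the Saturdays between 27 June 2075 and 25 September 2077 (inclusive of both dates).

118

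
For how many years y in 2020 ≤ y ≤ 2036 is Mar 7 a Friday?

Day of week of March 7 in each year:
2020: Sat, 2021: Sun, 2022: Mon, 2023: Tue, 2024: Thu, 2025: Fri ✓, 2026: Sat, 2027: Sun, 2028: Tue, 2029: Wed, 2030: Thu, 2031: Fri ✓, 2032: Sun, 2033: Mon, 2034: Tue, 2035: Wed, 2036: Fri ✓
Fridays: 2025, 2031, 2036.

3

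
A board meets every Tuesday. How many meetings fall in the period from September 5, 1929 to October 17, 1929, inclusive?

September 5, 1929 is a Thursday.
The range spans 43 days (inclusive of both endpoints).
43 = 7 × 6 + 1, so there are 6 full weeks plus 1 extra day.
Each full week contributes one Tuesday: 6 so far.
The 1 extra day is Thursday — none qualify.
Total: 6 + 0 = 6.

6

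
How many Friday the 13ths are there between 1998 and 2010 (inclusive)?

22

Friday-the-13ths by year:
1998: Feb, Mar, Nov
1999: Aug
2000: Oct
2001: Apr, Jul
2002: Sep, Dec
2003: Jun
2004: Feb, Aug
2005: May
2006: Jan, Oct
2007: Apr, Jul
2008: Jun
2009: Feb, Mar, Nov
2010: Aug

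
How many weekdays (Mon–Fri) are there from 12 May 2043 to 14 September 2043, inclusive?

12 May 2043 is a Tuesday.
From 12 May 2043 to 14 September 2043 is 126 days inclusive.
126 = 7 × 18, so the span is exactly 18 full weeks.
Each full week contributes 5 weekdays (Mon–Fri): 18 × 5 = 90.
Total: 90.

90 weekdays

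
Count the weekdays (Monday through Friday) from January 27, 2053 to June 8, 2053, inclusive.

95 weekdays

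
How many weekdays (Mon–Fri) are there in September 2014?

22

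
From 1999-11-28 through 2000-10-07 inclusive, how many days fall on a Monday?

1999-11-28 is a Sunday.
That's 315 days from start to end, counting both.
315 = 7 × 45, so the span is exactly 45 full weeks.
Each full week contributes one Monday: 45 so far.
Total: 45.

45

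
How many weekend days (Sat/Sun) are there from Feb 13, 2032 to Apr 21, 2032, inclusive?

20

Feb 13, 2032 is a Friday.
The range spans 69 days (inclusive of both endpoints).
69 = 7 × 9 + 6, so there are 9 full weeks plus 6 extra days.
Each full week contributes 2 weekend days (Sat, Sun): 9 × 2 = 18.
The 6 extra days are Fri, Sat, Sun, Mon, Tue, Wed — 2 of them qualify.
Total: 18 + 2 = 20.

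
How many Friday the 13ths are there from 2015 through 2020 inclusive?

Friday-the-13ths by year:
2015: Feb, Mar, Nov
2016: May
2017: Jan, Oct
2018: Apr, Jul
2019: Sep, Dec
2020: Mar, Nov

12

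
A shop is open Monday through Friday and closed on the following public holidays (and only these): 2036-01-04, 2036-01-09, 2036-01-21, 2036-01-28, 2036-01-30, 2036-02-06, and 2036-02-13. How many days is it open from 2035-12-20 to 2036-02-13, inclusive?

33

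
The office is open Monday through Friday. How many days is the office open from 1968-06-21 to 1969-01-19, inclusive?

1968-06-21 is a Friday.
That's 213 days from start to end, counting both.
213 = 7 × 30 + 3, so there are 30 full weeks plus 3 extra days.
Each full week contributes 5 weekdays (Mon–Fri): 30 × 5 = 150.
The 3 extra days are Fri, Sat, Sun — 1 of them qualifies.
Total: 150 + 1 = 151.

151 weekdays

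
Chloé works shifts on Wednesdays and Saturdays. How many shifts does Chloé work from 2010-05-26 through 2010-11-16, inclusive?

2010-05-26 is a Wednesday.
From 2010-05-26 to 2010-11-16 is 175 days inclusive.
175 = 7 × 25, so the span is exactly 25 full weeks.
Each full week contributes 2 days from the set (Wed, Sat): 25 × 2 = 50.
Total: 50.

50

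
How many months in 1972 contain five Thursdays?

4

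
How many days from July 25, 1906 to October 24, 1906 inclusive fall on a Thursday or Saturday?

26

July 25, 1906 is a Wednesday.
The range spans 92 days (inclusive of both endpoints).
92 = 7 × 13 + 1, so there are 13 full weeks plus 1 extra day.
Each full week contributes 2 days from the set (Thu, Sat): 13 × 2 = 26.
The 1 extra day is Wed — none qualify.
Total: 26 + 0 = 26.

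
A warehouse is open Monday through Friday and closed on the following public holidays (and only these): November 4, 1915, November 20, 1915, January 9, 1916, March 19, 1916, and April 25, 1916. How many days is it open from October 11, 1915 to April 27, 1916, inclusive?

October 11, 1915 is a Monday.
The range spans 200 days (inclusive of both endpoints).
200 = 7 × 28 + 4, so there are 28 full weeks plus 4 extra days.
Each full week contributes 5 weekdays (Mon–Fri): 28 × 5 = 140.
The 4 extra days are Mon, Tue, Wed, Thu — 4 of them qualify.
Total: 140 + 4 = 144.
Holidays: November 4, 1915 (Thu); November 20, 1915 (Sat); January 9, 1916 (Sun); March 19, 1916 (Sun); April 25, 1916 (Tue).
2 of the 5 holidays fall on weekdays; the rest are weekends and were already excluded.
Business days: 144 − 2 = 142.

142 working days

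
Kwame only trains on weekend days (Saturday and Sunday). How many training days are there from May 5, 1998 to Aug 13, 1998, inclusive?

May 5, 1998 is a Tuesday.
The range spans 101 days (inclusive of both endpoints).
101 = 7 × 14 + 3, so there are 14 full weeks plus 3 extra days.
Each full week contributes 2 weekend days (Sat, Sun): 14 × 2 = 28.
The 3 extra days are Tue, Wed, Thu — none qualify.
Total: 28 + 0 = 28.

28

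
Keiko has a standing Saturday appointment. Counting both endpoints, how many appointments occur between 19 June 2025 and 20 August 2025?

9 Saturdays

19 June 2025 is a Thursday.
From 19 June 2025 to 20 August 2025 is 63 days inclusive.
63 = 7 × 9, so the span is exactly 9 full weeks.
Each full week contributes one Saturday: 9 so far.
Total: 9.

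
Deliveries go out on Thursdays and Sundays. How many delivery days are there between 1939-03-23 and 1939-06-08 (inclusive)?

1939-03-23 is a Thursday.
That's 78 days from start to end, counting both.
78 = 7 × 11 + 1, so there are 11 full weeks plus 1 extra day.
Each full week contributes 2 days from the set (Thu, Sun): 11 × 2 = 22.
The 1 extra day is Thursday — 1 of them qualifies.
Total: 22 + 1 = 23.

23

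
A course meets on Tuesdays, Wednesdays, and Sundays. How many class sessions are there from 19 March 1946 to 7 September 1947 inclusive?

19 March 1946 is a Tuesday.
That's 538 days from start to end, counting both.
538 = 7 × 76 + 6, so there are 76 full weeks plus 6 extra days.
Each full week contributes 3 days from the set (Tue, Wed, Sun): 76 × 3 = 228.
The 6 extra days are Tuesday, Wednesday, Thursday, Friday, Saturday, Sunday — 3 of them qualify.
Total: 228 + 3 = 231.

231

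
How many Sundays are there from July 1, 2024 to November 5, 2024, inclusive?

July 1, 2024 is a Monday.
From July 1, 2024 to November 5, 2024 is 128 days inclusive.
128 = 7 × 18 + 2, so there are 18 full weeks plus 2 extra days.
Each full week contributes one Sunday: 18 so far.
The 2 extra days are Mon, Tue — none qualify.
Total: 18 + 0 = 18.

18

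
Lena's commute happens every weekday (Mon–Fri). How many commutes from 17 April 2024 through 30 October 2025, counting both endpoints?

17 April 2024 is a Wednesday.
The range spans 562 days (inclusive of both endpoints).
562 = 7 × 80 + 2, so there are 80 full weeks plus 2 extra days.
Each full week contributes 5 weekdays (Mon–Fri): 80 × 5 = 400.
The 2 extra days are Wed, Thu — 2 of them qualify.
Total: 400 + 2 = 402.

402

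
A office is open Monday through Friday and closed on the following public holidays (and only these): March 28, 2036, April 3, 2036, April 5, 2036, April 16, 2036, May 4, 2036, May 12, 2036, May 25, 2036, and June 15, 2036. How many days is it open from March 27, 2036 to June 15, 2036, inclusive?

March 27, 2036 is a Thursday.
From March 27, 2036 to June 15, 2036 is 81 days inclusive.
81 = 7 × 11 + 4, so there are 11 full weeks plus 4 extra days.
Each full week contributes 5 weekdays (Mon–Fri): 11 × 5 = 55.
The 4 extra days are Thursday, Friday, Saturday, Sunday — 2 of them qualify.
Total: 55 + 2 = 57.
Holidays: March 28, 2036 (Fri); April 3, 2036 (Thu); April 5, 2036 (Sat); April 16, 2036 (Wed); May 4, 2036 (Sun); May 12, 2036 (Mon); May 25, 2036 (Sun); June 15, 2036 (Sun).
4 of the 8 holidays fall on weekdays; the rest are weekends and were already excluded.
Business days: 57 − 4 = 53.

53 working days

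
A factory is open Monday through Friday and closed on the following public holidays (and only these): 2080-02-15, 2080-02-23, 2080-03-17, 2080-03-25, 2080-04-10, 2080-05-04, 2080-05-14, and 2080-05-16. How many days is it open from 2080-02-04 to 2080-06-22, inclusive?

2080-02-04 is a Sunday.
That's 140 days from start to end, counting both.
140 = 7 × 20, so the span is exactly 20 full weeks.
Each full week contributes 5 weekdays (Mon–Fri): 20 × 5 = 100.
Total: 100.
Holidays: 2080-02-15 (Thu); 2080-02-23 (Fri); 2080-03-17 (Sun); 2080-03-25 (Mon); 2080-04-10 (Wed); 2080-05-04 (Sat); 2080-05-14 (Tue); 2080-05-16 (Thu).
6 of the 8 holidays fall on weekdays; the rest are weekends and were already excluded.
Business days: 100 − 6 = 94.

94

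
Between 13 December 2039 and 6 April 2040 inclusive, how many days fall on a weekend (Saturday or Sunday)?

13 December 2039 is a Tuesday.
That's 116 days from start to end, counting both.
116 = 7 × 16 + 4, so there are 16 full weeks plus 4 extra days.
Each full week contributes 2 weekend days (Sat, Sun): 16 × 2 = 32.
The 4 extra days are Tue, Wed, Thu, Fri — none qualify.
Total: 32 + 0 = 32.

32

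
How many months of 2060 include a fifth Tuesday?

4

A month has five Tuesdays exactly when Tuesday falls within its first (length − 28) days.
Jan: 31 days, starts Thu → 5 of Thu, Fri, Sat
Feb: 29 days, starts Sun → 5 of Sun
Mar: 31 days, starts Mon → 5 of Mon, Tue, Wed ✓
Apr: 30 days, starts Thu → 5 of Thu, Fri
May: 31 days, starts Sat → 5 of Sat, Sun, Mon
Jun: 30 days, starts Tue → 5 of Tue, Wed ✓
Jul: 31 days, starts Thu → 5 of Thu, Fri, Sat
Aug: 31 days, starts Sun → 5 of Sun, Mon, Tue ✓
Sep: 30 days, starts Wed → 5 of Wed, Thu
Oct: 31 days, starts Fri → 5 of Fri, Sat, Sun
Nov: 30 days, starts Mon → 5 of Mon, Tue ✓
Dec: 31 days, starts Wed → 5 of Wed, Thu, Fri
Months with five Tuesdays: Mar, Jun, Aug, Nov.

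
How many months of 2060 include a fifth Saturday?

4

A month has five Saturdays exactly when Saturday falls within its first (length − 28) days.
Jan: 31 days, starts Thu → 5 of Thu, Fri, Sat ✓
Feb: 29 days, starts Sun → 5 of Sun
Mar: 31 days, starts Mon → 5 of Mon, Tue, Wed
Apr: 30 days, starts Thu → 5 of Thu, Fri
May: 31 days, starts Sat → 5 of Sat, Sun, Mon ✓
Jun: 30 days, starts Tue → 5 of Tue, Wed
Jul: 31 days, starts Thu → 5 of Thu, Fri, Sat ✓
Aug: 31 days, starts Sun → 5 of Sun, Mon, Tue
Sep: 30 days, starts Wed → 5 of Wed, Thu
Oct: 31 days, starts Fri → 5 of Fri, Sat, Sun ✓
Nov: 30 days, starts Mon → 5 of Mon, Tue
Dec: 31 days, starts Wed → 5 of Wed, Thu, Fri
Months with five Saturdays: Jan, May, Jul, Oct.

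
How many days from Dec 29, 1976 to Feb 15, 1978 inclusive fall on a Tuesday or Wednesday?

Dec 29, 1976 is a Wednesday.
That's 414 days from start to end, counting both.
414 = 7 × 59 + 1, so there are 59 full weeks plus 1 extra day.
Each full week contributes 2 days from the set (Tue, Wed): 59 × 2 = 118.
The 1 extra day is Wed — 1 of them qualifies.
Total: 118 + 1 = 119.

119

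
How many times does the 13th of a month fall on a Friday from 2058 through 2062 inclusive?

Friday-the-13ths by year:
2058: Sep, Dec
2059: Jun
2060: Feb, Aug
2061: May
2062: Jan, Oct

8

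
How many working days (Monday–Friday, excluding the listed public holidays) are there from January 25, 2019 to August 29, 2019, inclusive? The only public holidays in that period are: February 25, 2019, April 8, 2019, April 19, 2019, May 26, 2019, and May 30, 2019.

151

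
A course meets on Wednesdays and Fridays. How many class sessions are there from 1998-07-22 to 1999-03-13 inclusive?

68

1998-07-22 is a Wednesday.
From 1998-07-22 to 1999-03-13 is 235 days inclusive.
235 = 7 × 33 + 4, so there are 33 full weeks plus 4 extra days.
Each full week contributes 2 days from the set (Wed, Fri): 33 × 2 = 66.
The 4 extra days are Wednesday, Thursday, Friday, Saturday — 2 of them qualify.
Total: 66 + 2 = 68.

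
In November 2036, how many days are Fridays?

November 1, 2036 is a Saturday.
The range spans 30 days (inclusive of both endpoints).
30 = 7 × 4 + 2, so there are 4 full weeks plus 2 extra days.
Each full week contributes one Friday: 4 so far.
The 2 extra days are Saturday, Sunday — none qualify.
Total: 4 + 0 = 4.

4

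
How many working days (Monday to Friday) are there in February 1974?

1 February 1974 is a Friday.
From 1 February 1974 to 28 February 1974 is 28 days inclusive.
28 = 7 × 4, so the span is exactly 4 full weeks.
Each full week contributes 5 weekdays (Mon–Fri): 4 × 5 = 20.
Total: 20.

20 weekdays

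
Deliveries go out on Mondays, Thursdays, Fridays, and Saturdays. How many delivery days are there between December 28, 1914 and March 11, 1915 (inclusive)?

December 28, 1914 is a Monday.
That's 74 days from start to end, counting both.
74 = 7 × 10 + 4, so there are 10 full weeks plus 4 extra days.
Each full week contributes 4 days from the set (Mon, Thu, Fri, Sat): 10 × 4 = 40.
The 4 extra days are Monday, Tuesday, Wednesday, Thursday — 2 of them qualify.
Total: 40 + 2 = 42.

42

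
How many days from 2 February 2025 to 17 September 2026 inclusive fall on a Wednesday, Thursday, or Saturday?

254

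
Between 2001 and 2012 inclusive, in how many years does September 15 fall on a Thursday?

Day of week of September 15 in each year:
2001: Sat, 2002: Sun, 2003: Mon, 2004: Wed, 2005: Thu ✓, 2006: Fri, 2007: Sat, 2008: Mon, 2009: Tue, 2010: Wed, 2011: Thu ✓, 2012: Sat
Thursdays: 2005, 2011.

2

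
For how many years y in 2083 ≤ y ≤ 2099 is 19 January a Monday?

3

Day of week of January 19 in each year:
2083: Tue, 2084: Wed, 2085: Fri, 2086: Sat, 2087: Sun, 2088: Mon ✓, 2089: Wed, 2090: Thu, 2091: Fri, 2092: Sat, 2093: Mon ✓, 2094: Tue, 2095: Wed, 2096: Thu, 2097: Sat, 2098: Sun, 2099: Mon ✓
Mondays: 2088, 2093, 2099.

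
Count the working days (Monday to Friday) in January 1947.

1 January 1947 is a Wednesday.
The range spans 31 days (inclusive of both endpoints).
31 = 7 × 4 + 3, so there are 4 full weeks plus 3 extra days.
Each full week contributes 5 weekdays (Mon–Fri): 4 × 5 = 20.
The 3 extra days are Wednesday, Thursday, Friday — 3 of them qualify.
Total: 20 + 3 = 23.

23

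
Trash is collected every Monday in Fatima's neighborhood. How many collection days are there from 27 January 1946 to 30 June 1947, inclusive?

75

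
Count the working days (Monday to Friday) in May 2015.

21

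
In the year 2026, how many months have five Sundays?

4

A month has five Sundays exactly when Sunday falls within its first (length − 28) days.
Jan: 31 days, starts Thu → 5 of Thu, Fri, Sat
Feb: 28 days, starts Sun → 5 of (none)
Mar: 31 days, starts Sun → 5 of Sun, Mon, Tue ✓
Apr: 30 days, starts Wed → 5 of Wed, Thu
May: 31 days, starts Fri → 5 of Fri, Sat, Sun ✓
Jun: 30 days, starts Mon → 5 of Mon, Tue
Jul: 31 days, starts Wed → 5 of Wed, Thu, Fri
Aug: 31 days, starts Sat → 5 of Sat, Sun, Mon ✓
Sep: 30 days, starts Tue → 5 of Tue, Wed
Oct: 31 days, starts Thu → 5 of Thu, Fri, Sat
Nov: 30 days, starts Sun → 5 of Sun, Mon ✓
Dec: 31 days, starts Tue → 5 of Tue, Wed, Thu
Months with five Sundays: Mar, May, Aug, Nov.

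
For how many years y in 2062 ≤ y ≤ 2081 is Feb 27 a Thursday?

Day of week of February 27 in each year:
2062: Mon, 2063: Tue, 2064: Wed, 2065: Fri, 2066: Sat, 2067: Sun, 2068: Mon, 2069: Wed, 2070: Thu ✓, 2071: Fri, 2072: Sat, 2073: Mon, 2074: Tue, 2075: Wed, 2076: Thu ✓, 2077: Sat, 2078: Sun, 2079: Mon, 2080: Tue, 2081: Thu ✓
Thursdays: 2070, 2076, 2081.

3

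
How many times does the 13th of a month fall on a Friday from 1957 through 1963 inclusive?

Friday-the-13ths by year:
1957: Sep, Dec
1958: Jun
1959: Feb, Mar, Nov
1960: May
1961: Jan, Oct
1962: Apr, Jul
1963: Sep, Dec

13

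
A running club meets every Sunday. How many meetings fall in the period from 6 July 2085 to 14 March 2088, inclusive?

6 July 2085 is a Friday.
The range spans 983 days (inclusive of both endpoints).
983 = 7 × 140 + 3, so there are 140 full weeks plus 3 extra days.
Each full week contributes one Sunday: 140 so far.
The 3 extra days are Friday, Saturday, Sunday — 1 of them qualifies.
Total: 140 + 1 = 141.

141 Sundays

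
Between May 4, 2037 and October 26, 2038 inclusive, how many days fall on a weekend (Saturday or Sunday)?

May 4, 2037 is a Monday.
The range spans 541 days (inclusive of both endpoints).
541 = 7 × 77 + 2, so there are 77 full weeks plus 2 extra days.
Each full week contributes 2 weekend days (Sat, Sun): 77 × 2 = 154.
The 2 extra days are Monday, Tuesday — none qualify.
Total: 154 + 0 = 154.

154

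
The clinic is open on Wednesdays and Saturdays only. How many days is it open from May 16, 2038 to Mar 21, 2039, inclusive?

88

May 16, 2038 is a Sunday.
From May 16, 2038 to Mar 21, 2039 is 310 days inclusive.
310 = 7 × 44 + 2, so there are 44 full weeks plus 2 extra days.
Each full week contributes 2 days from the set (Wed, Sat): 44 × 2 = 88.
The 2 extra days are Sunday, Monday — none qualify.
Total: 88 + 0 = 88.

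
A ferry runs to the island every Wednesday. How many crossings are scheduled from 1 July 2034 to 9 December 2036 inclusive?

127 Wednesdays

1 July 2034 is a Saturday.
The range spans 893 days (inclusive of both endpoints).
893 = 7 × 127 + 4, so there are 127 full weeks plus 4 extra days.
Each full week contributes one Wednesday: 127 so far.
The 4 extra days are Sat, Sun, Mon, Tue — none qualify.
Total: 127 + 0 = 127.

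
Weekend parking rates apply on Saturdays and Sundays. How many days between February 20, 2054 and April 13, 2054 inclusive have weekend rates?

16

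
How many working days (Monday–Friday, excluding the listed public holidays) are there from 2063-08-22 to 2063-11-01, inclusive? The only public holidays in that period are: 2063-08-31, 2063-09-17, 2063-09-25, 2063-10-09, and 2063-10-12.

47

2063-08-22 is a Wednesday.
The range spans 72 days (inclusive of both endpoints).
72 = 7 × 10 + 2, so there are 10 full weeks plus 2 extra days.
Each full week contributes 5 weekdays (Mon–Fri): 10 × 5 = 50.
The 2 extra days are Wednesday, Thursday — 2 of them qualify.
Total: 50 + 2 = 52.
Holidays: 2063-08-31 (Fri); 2063-09-17 (Mon); 2063-09-25 (Tue); 2063-10-09 (Tue); 2063-10-12 (Fri).
All 5 holidays fall on weekdays, so subtract 5.
Business days: 52 − 5 = 47.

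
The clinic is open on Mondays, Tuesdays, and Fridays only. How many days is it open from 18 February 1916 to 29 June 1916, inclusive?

57

18 February 1916 is a Friday.
From 18 February 1916 to 29 June 1916 is 133 days inclusive.
133 = 7 × 19, so the span is exactly 19 full weeks.
Each full week contributes 3 days from the set (Mon, Tue, Fri): 19 × 3 = 57.
Total: 57.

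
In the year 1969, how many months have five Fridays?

A month has five Fridays exactly when Friday falls within its first (length − 28) days.
Jan: 31 days, starts Wed → 5 of Wed, Thu, Fri ✓
Feb: 28 days, starts Sat → 5 of (none)
Mar: 31 days, starts Sat → 5 of Sat, Sun, Mon
Apr: 30 days, starts Tue → 5 of Tue, Wed
May: 31 days, starts Thu → 5 of Thu, Fri, Sat ✓
Jun: 30 days, starts Sun → 5 of Sun, Mon
Jul: 31 days, starts Tue → 5 of Tue, Wed, Thu
Aug: 31 days, starts Fri → 5 of Fri, Sat, Sun ✓
Sep: 30 days, starts Mon → 5 of Mon, Tue
Oct: 31 days, starts Wed → 5 of Wed, Thu, Fri ✓
Nov: 30 days, starts Sat → 5 of Sat, Sun
Dec: 31 days, starts Mon → 5 of Mon, Tue, Wed
Months with five Fridays: Jan, May, Aug, Oct.

4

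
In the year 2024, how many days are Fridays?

52

2024-01-01 is a Monday.
That's 366 days from start to end, counting both.
366 = 7 × 52 + 2, so there are 52 full weeks plus 2 extra days.
Each full week contributes one Friday: 52 so far.
The 2 extra days are Mon, Tue — none qualify.
Total: 52 + 0 = 52.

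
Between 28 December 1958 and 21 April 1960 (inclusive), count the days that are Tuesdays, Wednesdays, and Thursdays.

28 December 1958 is a Sunday.
From 28 December 1958 to 21 April 1960 is 481 days inclusive.
481 = 7 × 68 + 5, so there are 68 full weeks plus 5 extra days.
Each full week contributes 3 days from the set (Tue, Wed, Thu): 68 × 3 = 204.
The 5 extra days are Sunday, Monday, Tuesday, Wednesday, Thursday — 3 of them qualify.
Total: 204 + 3 = 207.

207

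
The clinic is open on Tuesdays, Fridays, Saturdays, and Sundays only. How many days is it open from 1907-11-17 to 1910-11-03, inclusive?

1907-11-17 is a Sunday.
That's 1083 days from start to end, counting both.
1083 = 7 × 154 + 5, so there are 154 full weeks plus 5 extra days.
Each full week contributes 4 days from the set (Tue, Fri, Sat, Sun): 154 × 4 = 616.
The 5 extra days are Sunday, Monday, Tuesday, Wednesday, Thursday — 2 of them qualify.
Total: 616 + 2 = 618.

618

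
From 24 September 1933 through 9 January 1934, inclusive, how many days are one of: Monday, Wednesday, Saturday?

24 September 1933 is a Sunday.
The range spans 108 days (inclusive of both endpoints).
108 = 7 × 15 + 3, so there are 15 full weeks plus 3 extra days.
Each full week contributes 3 days from the set (Mon, Wed, Sat): 15 × 3 = 45.
The 3 extra days are Sunday, Monday, Tuesday — 1 of them qualifies.
Total: 45 + 1 = 46.

46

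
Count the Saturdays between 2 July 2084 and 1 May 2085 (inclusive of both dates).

2 July 2084 is a Sunday.
The range spans 304 days (inclusive of both endpoints).
304 = 7 × 43 + 3, so there are 43 full weeks plus 3 extra days.
Each full week contributes one Saturday: 43 so far.
The 3 extra days are Sun, Mon, Tue — none qualify.
Total: 43 + 0 = 43.

43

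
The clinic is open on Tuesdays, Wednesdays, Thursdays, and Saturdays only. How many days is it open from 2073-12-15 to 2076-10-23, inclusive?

596

2073-12-15 is a Friday.
The range spans 1044 days (inclusive of both endpoints).
1044 = 7 × 149 + 1, so there are 149 full weeks plus 1 extra day.
Each full week contributes 4 days from the set (Tue, Wed, Thu, Sat): 149 × 4 = 596.
The 1 extra day is Friday — none qualify.
Total: 596 + 0 = 596.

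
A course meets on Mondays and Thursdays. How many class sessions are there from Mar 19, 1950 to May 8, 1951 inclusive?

Mar 19, 1950 is a Sunday.
That's 416 days from start to end, counting both.
416 = 7 × 59 + 3, so there are 59 full weeks plus 3 extra days.
Each full week contributes 2 days from the set (Mon, Thu): 59 × 2 = 118.
The 3 extra days are Sun, Mon, Tue — 1 of them qualifies.
Total: 118 + 1 = 119.

119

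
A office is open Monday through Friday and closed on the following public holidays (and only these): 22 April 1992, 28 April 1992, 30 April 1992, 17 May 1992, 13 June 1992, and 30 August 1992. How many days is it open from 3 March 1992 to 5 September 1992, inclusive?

131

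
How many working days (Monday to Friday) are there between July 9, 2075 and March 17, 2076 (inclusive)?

July 9, 2075 is a Tuesday.
That's 253 days from start to end, counting both.
253 = 7 × 36 + 1, so there are 36 full weeks plus 1 extra day.
Each full week contributes 5 weekdays (Mon–Fri): 36 × 5 = 180.
The 1 extra day is Tue — 1 of them qualifies.
Total: 180 + 1 = 181.

181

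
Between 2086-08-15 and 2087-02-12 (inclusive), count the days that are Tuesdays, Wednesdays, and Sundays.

2086-08-15 is a Thursday.
That's 182 days from start to end, counting both.
182 = 7 × 26, so the span is exactly 26 full weeks.
Each full week contributes 3 days from the set (Tue, Wed, Sun): 26 × 3 = 78.
Total: 78.

78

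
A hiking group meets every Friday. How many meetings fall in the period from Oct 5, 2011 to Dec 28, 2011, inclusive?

12

Oct 5, 2011 is a Wednesday.
From Oct 5, 2011 to Dec 28, 2011 is 85 days inclusive.
85 = 7 × 12 + 1, so there are 12 full weeks plus 1 extra day.
Each full week contributes one Friday: 12 so far.
The 1 extra day is Wed — none qualify.
Total: 12 + 0 = 12.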